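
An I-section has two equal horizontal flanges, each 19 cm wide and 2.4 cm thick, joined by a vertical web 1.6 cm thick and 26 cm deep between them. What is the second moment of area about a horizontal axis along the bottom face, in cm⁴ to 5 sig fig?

Treat the section as a set of non-overlapping primitives; coordinates are from the bounding-box lower-left.
Bottom flange: 19 × 2.4, A = 45.6 cm², y = 1.2 cm, Ī = 21.888 cm⁴.
Web: 1.6 × 26, A = 41.6 cm², y = 15.4 cm, Ī = 2343.467 cm⁴.
Top flange: 19 × 2.4, A = 45.6 cm², y = 29.6 cm, Ī = 21.888 cm⁴.
Transfer each piece to the bottom edge using Ī + A·d² with d = y − 0:
  bottom flange: d = 1.2 cm → contributes +87.552 cm⁴
  web: d = 15.4 cm → contributes +12209.32 cm⁴
  top flange: d = 29.6 cm → contributes +39974.78 cm⁴
Total I = 52271.66 cm⁴.

I_base ≈ 5.2272 × 10⁴ cm⁴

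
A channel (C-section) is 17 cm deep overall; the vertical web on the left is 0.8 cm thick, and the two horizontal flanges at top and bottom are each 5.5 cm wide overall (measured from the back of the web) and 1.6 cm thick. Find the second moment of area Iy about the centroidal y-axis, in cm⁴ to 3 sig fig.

Break the section into simple shapes (no overlaps), measuring from the bottom-left corner of the bounding box.
Web: 0.8 × 17, A = 13.6 cm², x = 0.4 cm, Ī = 0.72533 cm⁴.
Top flange (beyond web): 4.7 × 1.6, A = 7.52 cm², x = 3.15 cm, Ī = 13.843 cm⁴.
Bottom flange (beyond web): 4.7 × 1.6, A = 7.52 cm², x = 3.15 cm, Ī = 13.843 cm⁴.
Centroid: x̄ = ΣA·x / ΣA = 1.8441 cm.
Transfer each piece to the centroidal y-axis using Ī + A·d² with d = x − 1.8441:
  web: d = -1.4441 cm → contributes +29.088 cm⁴
  top flange (beyond web): d = 1.3059 cm → contributes +26.667 cm⁴
  bottom flange (beyond web): d = 1.3059 cm → contributes +26.667 cm⁴
Total I = 82.422 cm⁴.

Iy ≈ 82.4 cm⁴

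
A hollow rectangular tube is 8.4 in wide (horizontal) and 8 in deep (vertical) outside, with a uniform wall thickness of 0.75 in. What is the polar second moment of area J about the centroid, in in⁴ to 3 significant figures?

Split into non-overlapping primitives; take the origin at the lower-left of the bounding box.
Outer rectangle: 8.4 × 8, A = 67.2 in², y = 4 in, Ī = 358.4 in⁴.
Inner void (subtracted): 6.9 × 6.5, A = 44.85 in², y = 4 in, Ī = 157.91 in⁴.
By symmetry the centroid is at mid-height, ȳ = 4 in.
All pieces are centred on the centroidal x-axis, so I = ΣĪ (holes subtracted) = 200.49 in⁴.
Repeating about the centroidal y-axis gives I_y = 217.19 in⁴.
Polar second moment: J = I_x + I_y = 417.68 in⁴.

J ≈ 418 in⁴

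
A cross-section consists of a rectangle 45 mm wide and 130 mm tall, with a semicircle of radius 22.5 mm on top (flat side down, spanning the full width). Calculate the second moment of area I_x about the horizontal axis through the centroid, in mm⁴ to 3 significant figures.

Treat the section as a set of non-overlapping primitives; coordinates are from the bounding-box lower-left.
Rectangular body: 45 × 130, A = 5 850 mm², y = 65 mm, Ī = 8 238 750 mm⁴.
Semicircular cap: semicircle r = 22.5, A = 795.22 mm², y = 139.55 mm, Ī = 28 130 mm⁴.
Centroid: ȳ = ΣA·y / ΣA = 73.921 mm.
Transfer each piece to the horizontal axis through the centroid using Ī + A·d² with d = y − 73.921:
  rectangular body: d = -8.9211 mm → contributes +8 704 330 mm⁴
  semicircular cap: d = 65.628 mm → contributes +3 453 169 mm⁴
Total I = 12 157 499 mm⁴.

I_x ≈ 1.22 × 10⁷ mm⁴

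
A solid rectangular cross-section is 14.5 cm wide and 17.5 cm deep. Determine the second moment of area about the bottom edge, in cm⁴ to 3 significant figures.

The section: 14.5 × 17.5, A = 253.75 cm², y = 8.75 cm, Ī = 6475.9 cm⁴.
Transfer it to the base of the section using Ī + A·d² with d = y − 0:
  the section: d = 8.75 cm → contributes +25 904 cm⁴
Total I = 25 904 cm⁴.

I_base ≈ 2.59 × 10⁴ cm⁴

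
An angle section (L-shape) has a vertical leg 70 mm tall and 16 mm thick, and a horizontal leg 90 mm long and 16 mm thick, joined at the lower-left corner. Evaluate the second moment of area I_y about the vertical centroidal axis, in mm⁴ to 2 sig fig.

I_y ≈ 1.7 × 10⁶ mm⁴

Treat the section as a set of non-overlapping primitives; coordinates are from the bounding-box lower-left.
Vertical leg: 16 × 70, A = 1 120 mm², x = 8 mm, Ī = 23 893 mm⁴.
Horizontal leg (remainder): 74 × 16, A = 1 184 mm², x = 53 mm, Ī = 540 299 mm⁴.
Centroid: x̄ = ΣA·x / ΣA = 31.13 mm.
Transfer each piece to the vertical centroidal axis using Ī + A·d² with d = x − 31.13:
  vertical leg: d = -23.13 mm → contributes +622 831 mm⁴
  horizontal leg (remainder): d = 21.88 mm → contributes +1 106 861 mm⁴
Total I = 1 729 692 mm⁴.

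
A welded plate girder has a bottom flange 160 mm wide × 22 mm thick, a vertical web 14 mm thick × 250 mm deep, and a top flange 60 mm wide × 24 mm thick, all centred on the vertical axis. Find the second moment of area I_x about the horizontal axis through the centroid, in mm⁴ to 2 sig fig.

I_x ≈ 1.0 × 10⁸ mm⁴

Decompose the section into non-overlapping parts with the origin at the bottom-left of its bounding rectangle.
Bottom plate: 160 × 22, A = 3 520 mm², y = 11 mm, Ī = 141 973 mm⁴.
Web plate: 14 × 250, A = 3 500 mm², y = 147 mm, Ī = 18 229 167 mm⁴.
Top plate: 60 × 24, A = 1 440 mm², y = 284 mm, Ī = 69 120 mm⁴.
Centroid: ȳ = ΣA·y / ΣA = 113.7 mm.
Transfer each piece to the horizontal axis through the centroid using Ī + A·d² with d = y − 113.7:
  bottom plate: d = -102.7 mm → contributes +37 292 196 mm⁴
  web plate: d = 33.27 mm → contributes +22 102 626 mm⁴
  top plate: d = 170.3 mm → contributes +41 816 014 mm⁴
Total I = 101 210 836 mm⁴.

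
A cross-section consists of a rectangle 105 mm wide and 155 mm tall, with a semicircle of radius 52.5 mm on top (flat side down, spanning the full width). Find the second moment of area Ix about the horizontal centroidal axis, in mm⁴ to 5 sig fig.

Ix ≈ 6.7466 × 10⁷ mm⁴

Treat the section as a set of non-overlapping primitives; coordinates are from the bounding-box lower-left.
Rectangular body: 105 × 155, A = 16 275 mm², y = 77.5 mm, Ī = 32 583 906 mm⁴.
Semicircular cap: semicircle r = 52.5, A = 4329.507 mm², y = 177.2817 mm, Ī = 833814.2 mm⁴.
Centroid: ȳ = ΣA·y / ΣA = 98.46656 mm.
Transfer each piece to the horizontal centroidal axis using Ī + A·d² with d = y − 98.46656:
  rectangular body: d = -20.96656 mm → contributes +39 738 339 mm⁴
  semicircular cap: d = 78.81514 mm → contributes +27 727 959 mm⁴
Total I = 67 466 298 mm⁴.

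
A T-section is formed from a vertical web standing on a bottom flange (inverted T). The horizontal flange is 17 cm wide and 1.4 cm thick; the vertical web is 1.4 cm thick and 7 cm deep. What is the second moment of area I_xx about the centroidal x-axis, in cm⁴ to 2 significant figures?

Break the section into simple shapes (no overlaps), measuring from the bottom-left corner of the bounding box.
Flange: 17 × 1.4, A = 23.8 cm², y = 0.7 cm, Ī = 3.887 cm⁴.
Web: 1.4 × 7, A = 9.8 cm², y = 4.9 cm, Ī = 40.02 cm⁴.
Centroid: ȳ = ΣA·y / ΣA = 1.925 cm.
Transfer each piece to the centroidal x-axis using Ī + A·d² with d = y − 1.925:
  flange: d = -1.225 cm → contributes +39.6 cm⁴
  web: d = 2.975 cm → contributes +126.8 cm⁴
Total I = 166.4 cm⁴.

I_xx ≈ 170 cm⁴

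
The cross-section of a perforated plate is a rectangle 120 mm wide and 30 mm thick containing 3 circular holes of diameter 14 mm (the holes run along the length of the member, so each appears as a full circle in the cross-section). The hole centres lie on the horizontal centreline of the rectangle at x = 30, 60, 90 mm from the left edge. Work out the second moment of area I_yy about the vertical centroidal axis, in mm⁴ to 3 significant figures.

I_yy ≈ 4.04 × 10⁶ mm⁴

Split into non-overlapping primitives; take the origin at the lower-left of the bounding box.
Plate: 120 × 30, A = 3 600 mm², x = 60 mm, Ī = 4 320 000 mm⁴.
Hole 1 (subtracted): ⌀14, A = 153.94 mm², x = 30 mm, Ī = 1885.7 mm⁴.
Hole 2 (subtracted): ⌀14, A = 153.94 mm², x = 60 mm, Ī = 1885.7 mm⁴.
Hole 3 (subtracted): ⌀14, A = 153.94 mm², x = 90 mm, Ī = 1885.7 mm⁴.
By symmetry the centroid is at mid-width, x̄ = 60 mm.
Transfer each piece to the vertical centroidal axis using Ī + A·d² with d = x − 60:
  plate: d = 0 mm → contributes +4 320 000 mm⁴
  hole 1: d = -30 mm → contributes −140 430 mm⁴
  hole 2: d = 0 mm → contributes −1885.7 mm⁴
  hole 3: d = 30 mm → contributes −140 430 mm⁴
Total I = 4 037 254 mm⁴.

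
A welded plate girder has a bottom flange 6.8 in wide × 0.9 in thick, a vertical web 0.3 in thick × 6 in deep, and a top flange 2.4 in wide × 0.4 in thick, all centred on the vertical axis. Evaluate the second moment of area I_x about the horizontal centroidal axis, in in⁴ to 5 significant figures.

I_x ≈ 51.843 in⁴

Treat the section as a set of non-overlapping primitives; coordinates are from the bounding-box lower-left.
Bottom plate: 6.8 × 0.9, A = 6.12 in², y = 0.45 in, Ī = 0.4131 in⁴.
Web plate: 0.3 × 6, A = 1.8 in², y = 3.9 in, Ī = 5.4 in⁴.
Top plate: 2.4 × 0.4, A = 0.96 in², y = 7.1 in, Ī = 0.0128 in⁴.
Centroid: ȳ = ΣA·y / ΣA = 1.868243 in.
Transfer each piece to the horizontal centroidal axis using Ī + A·d² with d = y − 1.868243:
  bottom plate: d = -1.418243 in → contributes +12.72295 in⁴
  web plate: d = 2.031757 in → contributes +12.83046 in⁴
  top plate: d = 5.231757 in → contributes +26.28923 in⁴
Total I = 51.84264 in⁴.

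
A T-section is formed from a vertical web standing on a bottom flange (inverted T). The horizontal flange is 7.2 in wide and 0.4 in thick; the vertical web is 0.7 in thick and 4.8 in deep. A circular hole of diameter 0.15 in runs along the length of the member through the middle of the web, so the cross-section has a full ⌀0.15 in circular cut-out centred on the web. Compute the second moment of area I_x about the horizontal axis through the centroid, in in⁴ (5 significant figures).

Split into non-overlapping primitives; take the origin at the lower-left of the bounding box.
Flange: 7.2 × 0.4, A = 2.88 in², y = 0.2 in, Ī = 0.0384 in⁴.
Web: 0.7 × 4.8, A = 3.36 in², y = 2.8 in, Ī = 6.4512 in⁴.
Hole (subtracted): ⌀0.15, A = 0.01767146 in², y = 2.8 in, Ī = 0.00002485049 in⁴.
Centroid: ȳ = ΣA·y / ΣA = 1.596592 in.
Transfer each piece to the horizontal axis through the centroid using Ī + A·d² with d = y − 1.596592:
  flange: d = -1.396592 in → contributes +5.655751 in⁴
  web: d = 1.203408 in → contributes +11.31712 in⁴
  hole: d = 1.203408 in → contributes −0.02561649 in⁴
Total I = 16.94726 in⁴.

I_x ≈ 16.947 in⁴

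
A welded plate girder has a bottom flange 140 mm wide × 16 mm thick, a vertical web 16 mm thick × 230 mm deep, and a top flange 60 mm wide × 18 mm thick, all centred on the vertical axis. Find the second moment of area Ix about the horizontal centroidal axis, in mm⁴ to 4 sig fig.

Ix ≈ 6.393 × 10⁷ mm⁴

Treat the section as a set of non-overlapping primitives; coordinates are from the bounding-box lower-left.
Bottom plate: 140 × 16, A = 2 240 mm², y = 8 mm, Ī = 47786.7 mm⁴.
Web plate: 16 × 230, A = 3 680 mm², y = 131 mm, Ī = 16 222 667 mm⁴.
Top plate: 60 × 18, A = 1 080 mm², y = 255 mm, Ī = 29 160 mm⁴.
Centroid: ȳ = ΣA·y / ΣA = 110.771 mm.
Transfer each piece to the horizontal centroidal axis using Ī + A·d² with d = y − 110.771:
  bottom plate: d = -102.771 mm → contributes +23 706 592 mm⁴
  web plate: d = 20.2286 mm → contributes +17 728 505 mm⁴
  top plate: d = 144.229 mm → contributes +22 495 191 mm⁴
Total I = 63 930 288 mm⁴.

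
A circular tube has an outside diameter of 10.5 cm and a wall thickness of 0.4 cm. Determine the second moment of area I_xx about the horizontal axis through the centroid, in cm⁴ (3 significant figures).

I_xx ≈ 162 cm⁴

Decompose the section into non-overlapping parts with the origin at the bottom-left of its bounding rectangle.
Outer circle: ⌀10.5, A = 86.59 cm², y = 5.25 cm, Ī = 596.66 cm⁴.
Bore (subtracted): ⌀9.7, A = 73.898 cm², y = 5.25 cm, Ī = 434.57 cm⁴.
By symmetry the centroid is at mid-height, ȳ = 5.25 cm.
All pieces are centred on the horizontal axis through the centroid, so I = ΣĪ (holes subtracted) = 162.09 cm⁴.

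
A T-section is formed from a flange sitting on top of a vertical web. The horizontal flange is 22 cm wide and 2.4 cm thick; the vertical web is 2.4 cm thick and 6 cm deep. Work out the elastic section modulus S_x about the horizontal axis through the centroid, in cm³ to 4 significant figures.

S_x ≈ 42.56 cm³

Decompose the section into non-overlapping parts with the origin at the bottom-left of its bounding rectangle.
Flange: 22 × 2.4, A = 52.8 cm², y = 7.2 cm, Ī = 25.344 cm⁴.
Web: 2.4 × 6, A = 14.4 cm², y = 3 cm, Ī = 43.2 cm⁴.
Centroid: ȳ = ΣA·y / ΣA = 6.3 cm.
Transfer each piece to the horizontal axis through the centroid using Ī + A·d² with d = y − 6.3:
  flange: d = 0.9 cm → contributes +68.112 cm⁴
  web: d = -3.3 cm → contributes +200.016 cm⁴
Total I = 268.128 cm⁴.
Extreme fibre distance c = 6.3 cm; S = I/c = 42.56 cm³.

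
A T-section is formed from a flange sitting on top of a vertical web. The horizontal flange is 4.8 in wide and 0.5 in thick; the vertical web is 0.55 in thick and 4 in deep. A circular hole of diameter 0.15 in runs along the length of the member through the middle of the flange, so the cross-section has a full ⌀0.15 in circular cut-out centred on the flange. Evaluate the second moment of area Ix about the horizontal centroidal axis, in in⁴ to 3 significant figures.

Ix ≈ 8.77 in⁴

Decompose the section into non-overlapping parts with the origin at the bottom-left of its bounding rectangle.
Flange: 4.8 × 0.5, A = 2.4 in², y = 4.25 in, Ī = 0.05 in⁴.
Web: 0.55 × 4, A = 2.2 in², y = 2 in, Ī = 2.9333 in⁴.
Hole (subtracted): ⌀0.15, A = 0.017671 in², y = 4.25 in, Ī = 0.00002485 in⁴.
Centroid: ȳ = ΣA·y / ΣA = 3.1698 in.
Transfer each piece to the horizontal centroidal axis using Ī + A·d² with d = y − 3.1698:
  flange: d = 1.0802 in → contributes +2.8506 in⁴
  web: d = -1.1698 in → contributes +5.9437 in⁴
  hole: d = 1.0802 in → contributes −0.020646 in⁴
Total I = 8.7736 in⁴.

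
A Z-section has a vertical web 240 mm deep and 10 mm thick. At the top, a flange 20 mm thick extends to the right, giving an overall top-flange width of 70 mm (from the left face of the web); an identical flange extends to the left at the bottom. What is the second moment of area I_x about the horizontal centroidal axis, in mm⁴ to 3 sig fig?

Decompose the section into non-overlapping parts with the origin at the bottom-left of its bounding rectangle.
Web: 10 × 240, A = 2 400 mm², y = 120 mm, Ī = 11 520 000 mm⁴.
Top flange (beyond web): 60 × 20, A = 1 200 mm², y = 230 mm, Ī = 40 000 mm⁴.
Bottom flange (beyond web): 60 × 20, A = 1 200 mm², y = 10 mm, Ī = 40 000 mm⁴.
Centroid: ȳ = ΣA·y / ΣA = 120 mm.
Transfer each piece to the horizontal centroidal axis using Ī + A·d² with d = y − 120:
  web: d = 0 mm → contributes +11 520 000 mm⁴
  top flange (beyond web): d = 110 mm → contributes +14 560 000 mm⁴
  bottom flange (beyond web): d = -110 mm → contributes +14 560 000 mm⁴
Total I = 40 640 000 mm⁴.

I_x ≈ 4.06 × 10⁷ mm⁴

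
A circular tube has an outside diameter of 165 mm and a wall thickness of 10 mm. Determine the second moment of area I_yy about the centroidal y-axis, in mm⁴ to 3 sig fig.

I_yy ≈ 1.47 × 10⁷ mm⁴

Break the section into simple shapes (no overlaps), measuring from the bottom-left corner of the bounding box.
Outer circle: ⌀165, A = 21 382 mm², x = 82.5 mm, Ī = 36 383 601 mm⁴.
Bore (subtracted): ⌀145, A = 16 513 mm², x = 82.5 mm, Ī = 21 699 109 mm⁴.
By symmetry the centroid is at mid-width, x̄ = 82.5 mm.
All pieces are centred on the centroidal y-axis, so I = ΣĪ (holes subtracted) = 14 684 491 mm⁴.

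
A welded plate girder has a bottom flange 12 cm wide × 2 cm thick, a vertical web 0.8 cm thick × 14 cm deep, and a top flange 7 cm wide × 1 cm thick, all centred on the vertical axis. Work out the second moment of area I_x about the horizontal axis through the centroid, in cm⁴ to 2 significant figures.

Split into non-overlapping primitives; take the origin at the lower-left of the bounding box.
Bottom plate: 12 × 2, A = 24 cm², y = 1 cm, Ī = 8 cm⁴.
Web plate: 0.8 × 14, A = 11.2 cm², y = 9 cm, Ī = 182.9 cm⁴.
Top plate: 7 × 1, A = 7 cm², y = 16.5 cm, Ī = 0.5833 cm⁴.
Centroid: ȳ = ΣA·y / ΣA = 5.694 cm.
Transfer each piece to the horizontal axis through the centroid using Ī + A·d² with d = y − 5.694:
  bottom plate: d = -4.694 cm → contributes +536.9 cm⁴
  web plate: d = 3.306 cm → contributes +305.3 cm⁴
  top plate: d = 10.81 cm → contributes +817.9 cm⁴
Total I = 1 660 cm⁴.

I_x ≈ 1700 cm⁴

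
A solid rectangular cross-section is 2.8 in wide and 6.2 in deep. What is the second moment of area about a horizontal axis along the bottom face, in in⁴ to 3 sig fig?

The section: 2.8 × 6.2, A = 17.36 in², y = 3.1 in, Ī = 55.61 in⁴.
Transfer it to the bottom edge using Ī + A·d² with d = y − 0:
  the section: d = 3.1 in → contributes +222.44 in⁴
Total I = 222.44 in⁴.

I_base ≈ 222 in⁴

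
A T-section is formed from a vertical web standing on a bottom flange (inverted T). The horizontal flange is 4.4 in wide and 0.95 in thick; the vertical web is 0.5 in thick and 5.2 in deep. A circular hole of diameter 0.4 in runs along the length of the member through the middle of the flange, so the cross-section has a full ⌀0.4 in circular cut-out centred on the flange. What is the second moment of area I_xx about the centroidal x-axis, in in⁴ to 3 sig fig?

I_xx ≈ 21.2 in⁴

Split into non-overlapping primitives; take the origin at the lower-left of the bounding box.
Flange: 4.4 × 0.95, A = 4.18 in², y = 0.475 in, Ī = 0.31437 in⁴.
Web: 0.5 × 5.2, A = 2.6 in², y = 3.55 in, Ī = 5.8587 in⁴.
Hole (subtracted): ⌀0.4, A = 0.12566 in², y = 0.475 in, Ī = 0.0012566 in⁴.
Centroid: ȳ = ΣA·y / ΣA = 1.6765 in.
Transfer each piece to the centroidal x-axis using Ī + A·d² with d = y − 1.6765:
  flange: d = -1.2015 in → contributes +6.3483 in⁴
  web: d = 1.8735 in → contributes +14.985 in⁴
  hole: d = -1.2015 in → contributes −0.18266 in⁴
Total I = 21.151 in⁴.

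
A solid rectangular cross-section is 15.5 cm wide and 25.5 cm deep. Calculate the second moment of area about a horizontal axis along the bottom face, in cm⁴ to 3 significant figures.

The section: 15.5 × 25.5, A = 395.25 cm², y = 12.75 cm, Ī = 21 418 cm⁴.
Transfer it to a horizontal axis along the bottom face using Ī + A·d² with d = y − 0:
  the section: d = 12.75 cm → contributes +85 670 cm⁴
Total I = 85 670 cm⁴.

I_base ≈ 8.57 × 10⁴ cm⁴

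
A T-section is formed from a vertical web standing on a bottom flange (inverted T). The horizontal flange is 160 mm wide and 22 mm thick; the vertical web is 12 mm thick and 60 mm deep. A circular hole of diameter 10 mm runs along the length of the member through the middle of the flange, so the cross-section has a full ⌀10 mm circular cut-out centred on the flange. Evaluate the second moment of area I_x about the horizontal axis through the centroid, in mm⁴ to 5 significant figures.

Break the section into simple shapes (no overlaps), measuring from the bottom-left corner of the bounding box.
Flange: 160 × 22, A = 3 520 mm², y = 11 mm, Ī = 141973.3 mm⁴.
Web: 12 × 60, A = 720 mm², y = 52 mm, Ī = 216 000 mm⁴.
Hole (subtracted): ⌀10, A = 78.53982 mm², y = 11 mm, Ī = 490.8739 mm⁴.
Centroid: ȳ = ΣA·y / ΣA = 18.09366 mm.
Transfer each piece to the horizontal axis through the centroid using Ī + A·d² with d = y − 18.09366:
  flange: d = -7.093664 mm → contributes +319 100 mm⁴
  web: d = 33.90634 mm → contributes +1 043 741 mm⁴
  hole: d = -7.093664 mm → contributes −4443.003 mm⁴
Total I = 1 358 398 mm⁴.

I_x ≈ 1.3584 × 10⁶ mm⁴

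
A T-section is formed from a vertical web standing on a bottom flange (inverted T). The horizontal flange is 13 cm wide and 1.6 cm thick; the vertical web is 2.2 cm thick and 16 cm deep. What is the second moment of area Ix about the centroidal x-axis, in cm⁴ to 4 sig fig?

Ix ≈ 1768 cm⁴

Split into non-overlapping primitives; take the origin at the lower-left of the bounding box.
Flange: 13 × 1.6, A = 20.8 cm², y = 0.8 cm, Ī = 4.43733 cm⁴.
Web: 2.2 × 16, A = 35.2 cm², y = 9.6 cm, Ī = 750.933 cm⁴.
Centroid: ȳ = ΣA·y / ΣA = 6.33143 cm.
Transfer each piece to the centroidal x-axis using Ī + A·d² with d = y − 6.33143:
  flange: d = -5.53143 cm → contributes +640.849 cm⁴
  web: d = 3.26857 cm → contributes +1126.99 cm⁴
Total I = 1767.84 cm⁴.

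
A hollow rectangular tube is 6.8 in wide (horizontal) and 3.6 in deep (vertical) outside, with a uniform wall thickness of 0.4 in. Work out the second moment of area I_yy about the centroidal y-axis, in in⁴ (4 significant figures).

I_yy ≈ 43.93 in⁴

Treat the section as a set of non-overlapping primitives; coordinates are from the bounding-box lower-left.
Outer rectangle: 6.8 × 3.6, A = 24.48 in², x = 3.4 in, Ī = 94.3296 in⁴.
Inner void (subtracted): 6 × 2.8, A = 16.8 in², x = 3.4 in, Ī = 50.4 in⁴.
By symmetry the centroid is at mid-width, x̄ = 3.4 in.
All pieces are centred on the centroidal y-axis, so I = ΣĪ (holes subtracted) = 43.9296 in⁴.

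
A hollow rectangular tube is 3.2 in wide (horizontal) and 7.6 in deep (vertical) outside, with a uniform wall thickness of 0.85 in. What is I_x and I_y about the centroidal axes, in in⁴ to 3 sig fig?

I_x ≈ 91.4 in⁴, I_y ≈ 19.1 in⁴

Treat the section as a set of non-overlapping primitives; coordinates are from the bounding-box lower-left.
Outer rectangle: 3.2 × 7.6, A = 24.32 in², y = 3.8 in, Ī = 117.06 in⁴.
Inner void (subtracted): 1.5 × 5.9, A = 8.85 in², y = 3.8 in, Ī = 25.672 in⁴.
By symmetry the centroid is at mid-height, ȳ = 3.8 in.
All pieces are centred on the centroidal x-axis, so I = ΣĪ (holes subtracted) = 91.388 in⁴.
Repeating about the centroidal y-axis gives I_y = 19.094 in⁴.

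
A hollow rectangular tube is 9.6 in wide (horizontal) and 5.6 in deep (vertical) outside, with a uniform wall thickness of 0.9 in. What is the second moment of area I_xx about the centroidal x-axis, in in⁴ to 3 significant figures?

Break the section into simple shapes (no overlaps), measuring from the bottom-left corner of the bounding box.
Outer rectangle: 9.6 × 5.6, A = 53.76 in², y = 2.8 in, Ī = 140.49 in⁴.
Inner void (subtracted): 7.8 × 3.8, A = 29.64 in², y = 2.8 in, Ī = 35.667 in⁴.
By symmetry the centroid is at mid-height, ȳ = 2.8 in.
All pieces are centred on the centroidal x-axis, so I = ΣĪ (holes subtracted) = 104.83 in⁴.

I_xx ≈ 105 in⁴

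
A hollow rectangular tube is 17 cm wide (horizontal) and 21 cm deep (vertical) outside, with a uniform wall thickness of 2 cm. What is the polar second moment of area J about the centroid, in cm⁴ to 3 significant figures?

Split into non-overlapping primitives; take the origin at the lower-left of the bounding box.
Outer rectangle: 17 × 21, A = 357 cm², y = 10.5 cm, Ī = 13 120 cm⁴.
Inner void (subtracted): 13 × 17, A = 221 cm², y = 10.5 cm, Ī = 5322.4 cm⁴.
By symmetry the centroid is at mid-height, ȳ = 10.5 cm.
All pieces are centred on the centroidal x-axis, so I = ΣĪ (holes subtracted) = 7797.3 cm⁴.
Repeating about the centroidal y-axis gives I_y = 5485.3 cm⁴.
Polar second moment: J = I_x + I_y = 13 283 cm⁴.

J ≈ 1.33 × 10⁴ cm⁴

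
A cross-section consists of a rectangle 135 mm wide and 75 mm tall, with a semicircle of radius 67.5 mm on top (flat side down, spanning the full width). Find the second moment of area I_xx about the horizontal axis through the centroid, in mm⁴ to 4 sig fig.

I_xx ≈ 2.537 × 10⁷ mm⁴

Break the section into simple shapes (no overlaps), measuring from the bottom-left corner of the bounding box.
Rectangular body: 135 × 75, A = 10 125 mm², y = 37.5 mm, Ī = 4 746 094 mm⁴.
Semicircular cap: semicircle r = 67.5, A = 7156.94 mm², y = 103.648 mm, Ī = 2 278 490 mm⁴.
Centroid: ȳ = ΣA·y / ΣA = 64.8937 mm.
Transfer each piece to the horizontal axis through the centroid using Ī + A·d² with d = y − 64.8937:
  rectangular body: d = -27.3937 mm → contributes +12 344 051 mm⁴
  semicircular cap: d = 38.7542 mm → contributes +13 027 401 mm⁴
Total I = 25 371 452 mm⁴.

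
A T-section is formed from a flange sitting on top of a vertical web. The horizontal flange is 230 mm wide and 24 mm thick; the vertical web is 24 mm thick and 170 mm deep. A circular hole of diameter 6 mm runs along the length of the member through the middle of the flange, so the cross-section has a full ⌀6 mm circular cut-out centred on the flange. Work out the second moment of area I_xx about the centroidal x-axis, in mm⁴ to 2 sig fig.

Split into non-overlapping primitives; take the origin at the lower-left of the bounding box.
Flange: 230 × 24, A = 5 520 mm², y = 182 mm, Ī = 264 960 mm⁴.
Web: 24 × 170, A = 4 080 mm², y = 85 mm, Ī = 9 826 000 mm⁴.
Hole (subtracted): ⌀6, A = 28.27 mm², y = 182 mm, Ī = 63.62 mm⁴.
Centroid: ȳ = ΣA·y / ΣA = 140.7 mm.
Transfer each piece to the centroidal x-axis using Ī + A·d² with d = y − 140.7:
  flange: d = 41.35 mm → contributes +9 701 709 mm⁴
  web: d = -55.65 mm → contributes +22 462 908 mm⁴
  hole: d = 41.35 mm → contributes −48 400 mm⁴
Total I = 32 116 216 mm⁴.

I_xx ≈ 3.2 × 10⁷ mm⁴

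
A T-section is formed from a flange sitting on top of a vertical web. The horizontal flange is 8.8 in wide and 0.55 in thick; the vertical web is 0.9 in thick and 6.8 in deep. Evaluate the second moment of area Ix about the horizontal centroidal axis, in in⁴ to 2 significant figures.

Break the section into simple shapes (no overlaps), measuring from the bottom-left corner of the bounding box.
Flange: 8.8 × 0.55, A = 4.84 in², y = 7.075 in, Ī = 0.122 in⁴.
Web: 0.9 × 6.8, A = 6.12 in², y = 3.4 in, Ī = 23.58 in⁴.
Centroid: ȳ = ΣA·y / ΣA = 5.023 in.
Transfer each piece to the horizontal centroidal axis using Ī + A·d² with d = y − 5.023:
  flange: d = 2.052 in → contributes +20.5 in⁴
  web: d = -1.623 in → contributes +39.7 in⁴
Total I = 60.21 in⁴.

Ix ≈ 60 in⁴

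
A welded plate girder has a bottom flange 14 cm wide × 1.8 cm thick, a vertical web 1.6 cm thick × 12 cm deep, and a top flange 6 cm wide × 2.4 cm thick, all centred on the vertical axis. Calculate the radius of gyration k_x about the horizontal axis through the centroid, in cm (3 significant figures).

Split into non-overlapping primitives; take the origin at the lower-left of the bounding box.
Bottom plate: 14 × 1.8, A = 25.2 cm², y = 0.9 cm, Ī = 6.804 cm⁴.
Web plate: 1.6 × 12, A = 19.2 cm², y = 7.8 cm, Ī = 230.4 cm⁴.
Top plate: 6 × 2.4, A = 14.4 cm², y = 15 cm, Ī = 6.912 cm⁴.
Centroid: ȳ = ΣA·y / ΣA = 6.6061 cm.
Transfer each piece to the horizontal axis through the centroid using Ī + A·d² with d = y − 6.6061:
  bottom plate: d = -5.7061 cm → contributes +827.31 cm⁴
  web plate: d = 1.1939 cm → contributes +257.77 cm⁴
  top plate: d = 8.3939 cm → contributes +1021.5 cm⁴
Total I = 2106.6 cm⁴.
Radius of gyration: k = √(I/A) = √(2106.6 / 58.8) = 5.9855 cm.

k_x ≈ 5.99 cm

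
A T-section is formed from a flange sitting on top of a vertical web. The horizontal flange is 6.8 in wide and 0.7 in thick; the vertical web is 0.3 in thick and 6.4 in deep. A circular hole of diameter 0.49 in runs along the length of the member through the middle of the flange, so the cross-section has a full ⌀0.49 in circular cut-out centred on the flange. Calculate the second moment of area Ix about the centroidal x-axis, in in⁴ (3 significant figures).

Ix ≈ 23.8 in⁴

Treat the section as a set of non-overlapping primitives; coordinates are from the bounding-box lower-left.
Flange: 6.8 × 0.7, A = 4.76 in², y = 6.75 in, Ī = 0.19437 in⁴.
Web: 0.3 × 6.4, A = 1.92 in², y = 3.2 in, Ī = 6.5536 in⁴.
Hole (subtracted): ⌀0.49, A = 0.18857 in², y = 6.75 in, Ī = 0.0028298 in⁴.
Centroid: ȳ = ΣA·y / ΣA = 5.7 in.
Transfer each piece to the centroidal x-axis using Ī + A·d² with d = y − 5.7:
  flange: d = 1.05 in → contributes +5.4423 in⁴
  web: d = -2.5 in → contributes +18.554 in⁴
  hole: d = 1.05 in → contributes −0.21073 in⁴
Total I = 23.785 in⁴.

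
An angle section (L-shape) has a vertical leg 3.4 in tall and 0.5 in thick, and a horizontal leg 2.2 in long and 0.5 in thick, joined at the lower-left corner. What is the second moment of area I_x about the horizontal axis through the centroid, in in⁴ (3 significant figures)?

Treat the section as a set of non-overlapping primitives; coordinates are from the bounding-box lower-left.
Vertical leg: 0.5 × 3.4, A = 1.7 in², y = 1.7 in, Ī = 1.6377 in⁴.
Horizontal leg (remainder): 1.7 × 0.5, A = 0.85 in², y = 0.25 in, Ī = 0.017708 in⁴.
Centroid: ȳ = ΣA·y / ΣA = 1.2167 in.
Transfer each piece to the horizontal axis through the centroid using Ī + A·d² with d = y − 1.2167:
  vertical leg: d = 0.48333 in → contributes +2.0348 in⁴
  horizontal leg (remainder): d = -0.96667 in → contributes +0.81199 in⁴
Total I = 2.8468 in⁴.

I_x ≈ 2.85 in⁴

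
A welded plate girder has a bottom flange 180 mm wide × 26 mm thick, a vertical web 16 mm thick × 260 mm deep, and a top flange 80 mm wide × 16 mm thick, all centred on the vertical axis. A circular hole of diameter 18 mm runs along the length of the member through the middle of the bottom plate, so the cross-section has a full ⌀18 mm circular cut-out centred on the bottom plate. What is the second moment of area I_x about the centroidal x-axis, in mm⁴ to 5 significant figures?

Decompose the section into non-overlapping parts with the origin at the bottom-left of its bounding rectangle.
Bottom plate: 180 × 26, A = 4 680 mm², y = 13 mm, Ī = 263 640 mm⁴.
Web plate: 16 × 260, A = 4 160 mm², y = 156 mm, Ī = 23 434 667 mm⁴.
Top plate: 80 × 16, A = 1 280 mm², y = 294 mm, Ī = 27306.67 mm⁴.
Hole (subtracted): ⌀18, A = 254.469 mm², y = 13 mm, Ī = 5152.997 mm⁴.
Centroid: ȳ = ΣA·y / ΣA = 109.7571 mm.
Transfer each piece to the centroidal x-axis using Ī + A·d² with d = y − 109.7571:
  bottom plate: d = -96.75708 mm → contributes +44 077 487 mm⁴
  web plate: d = 46.24292 mm → contributes +32 330 441 mm⁴
  top plate: d = 184.2429 mm → contributes +43 477 486 mm⁴
  hole: d = -96.75708 mm → contributes −2 387 475 mm⁴
Total I = 117 497 939 mm⁴.

I_x ≈ 1.1750 × 10⁸ mm⁴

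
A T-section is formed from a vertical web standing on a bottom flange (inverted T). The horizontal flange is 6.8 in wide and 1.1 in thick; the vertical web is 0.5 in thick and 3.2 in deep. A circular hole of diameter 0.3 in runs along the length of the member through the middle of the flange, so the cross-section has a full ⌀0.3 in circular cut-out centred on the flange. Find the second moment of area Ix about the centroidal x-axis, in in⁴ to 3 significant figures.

Break the section into simple shapes (no overlaps), measuring from the bottom-left corner of the bounding box.
Flange: 6.8 × 1.1, A = 7.48 in², y = 0.55 in, Ī = 0.75423 in⁴.
Web: 0.5 × 3.2, A = 1.6 in², y = 2.7 in, Ī = 1.3653 in⁴.
Hole (subtracted): ⌀0.3, A = 0.070686 in², y = 0.55 in, Ī = 0.00039761 in⁴.
Centroid: ȳ = ΣA·y / ΣA = 0.93183 in.
Transfer each piece to the centroidal x-axis using Ī + A·d² with d = y − 0.93183:
  flange: d = -0.38183 in → contributes +1.8448 in⁴
  web: d = 1.7682 in → contributes +6.3676 in⁴
  hole: d = -0.38183 in → contributes −0.010703 in⁴
Total I = 8.2017 in⁴.

Ix ≈ 8.20 in⁴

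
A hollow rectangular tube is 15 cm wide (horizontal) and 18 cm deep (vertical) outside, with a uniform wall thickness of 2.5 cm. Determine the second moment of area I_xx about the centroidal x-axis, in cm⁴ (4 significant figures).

Split into non-overlapping primitives; take the origin at the lower-left of the bounding box.
Outer rectangle: 15 × 18, A = 270 cm², y = 9 cm, Ī = 7 290 cm⁴.
Inner void (subtracted): 10 × 13, A = 130 cm², y = 9 cm, Ī = 1830.83 cm⁴.
By symmetry the centroid is at mid-height, ȳ = 9 cm.
All pieces are centred on the centroidal x-axis, so I = ΣĪ (holes subtracted) = 5459.17 cm⁴.

I_xx ≈ 5459 cm⁴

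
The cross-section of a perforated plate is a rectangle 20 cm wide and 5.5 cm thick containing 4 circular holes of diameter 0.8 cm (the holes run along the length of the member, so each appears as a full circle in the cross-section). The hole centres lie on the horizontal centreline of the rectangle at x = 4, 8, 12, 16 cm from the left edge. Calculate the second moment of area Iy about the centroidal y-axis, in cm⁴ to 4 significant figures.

Iy ≈ 3626 cm⁴

Split into non-overlapping primitives; take the origin at the lower-left of the bounding box.
Plate: 20 × 5.5, A = 110 cm², x = 10 cm, Ī = 3666.67 cm⁴.
Hole 1 (subtracted): ⌀0.8, A = 0.502655 cm², x = 4 cm, Ī = 0.0201062 cm⁴.
Hole 2 (subtracted): ⌀0.8, A = 0.502655 cm², x = 8 cm, Ī = 0.0201062 cm⁴.
Hole 3 (subtracted): ⌀0.8, A = 0.502655 cm², x = 12 cm, Ī = 0.0201062 cm⁴.
Hole 4 (subtracted): ⌀0.8, A = 0.502655 cm², x = 16 cm, Ī = 0.0201062 cm⁴.
By symmetry the centroid is at mid-width, x̄ = 10 cm.
Transfer each piece to the centroidal y-axis using Ī + A·d² with d = x − 10:
  plate: d = 0 cm → contributes +3666.67 cm⁴
  hole 1: d = -6 cm → contributes −18.1157 cm⁴
  hole 2: d = -2 cm → contributes −2.03073 cm⁴
  hole 3: d = 2 cm → contributes −2.03073 cm⁴
  hole 4: d = 6 cm → contributes −18.1157 cm⁴
Total I = 3626.37 cm⁴.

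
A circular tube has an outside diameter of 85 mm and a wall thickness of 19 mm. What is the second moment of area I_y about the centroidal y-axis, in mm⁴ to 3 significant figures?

I_y ≈ 2.32 × 10⁶ mm⁴

Split into non-overlapping primitives; take the origin at the lower-left of the bounding box.
Outer circle: ⌀85, A = 5674.5 mm², x = 42.5 mm, Ī = 2 562 392 mm⁴.
Bore (subtracted): ⌀47, A = 1734.9 mm², x = 42.5 mm, Ī = 239 531 mm⁴.
By symmetry the centroid is at mid-width, x̄ = 42.5 mm.
All pieces are centred on the centroidal y-axis, so I = ΣĪ (holes subtracted) = 2 322 861 mm⁴.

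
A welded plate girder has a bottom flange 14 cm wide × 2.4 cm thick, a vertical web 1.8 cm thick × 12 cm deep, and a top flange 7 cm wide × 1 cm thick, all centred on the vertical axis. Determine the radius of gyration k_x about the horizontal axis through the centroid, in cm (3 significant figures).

Split into non-overlapping primitives; take the origin at the lower-left of the bounding box.
Bottom plate: 14 × 2.4, A = 33.6 cm², y = 1.2 cm, Ī = 16.128 cm⁴.
Web plate: 1.8 × 12, A = 21.6 cm², y = 8.4 cm, Ī = 259.2 cm⁴.
Top plate: 7 × 1, A = 7 cm², y = 14.9 cm, Ī = 0.58333 cm⁴.
Centroid: ȳ = ΣA·y / ΣA = 5.2421 cm.
Transfer each piece to the horizontal axis through the centroid using Ī + A·d² with d = y − 5.2421:
  bottom plate: d = -4.0421 cm → contributes +565.11 cm⁴
  web plate: d = 3.1579 cm → contributes +474.6 cm⁴
  top plate: d = 9.6579 cm → contributes +653.51 cm⁴
Total I = 1693.2 cm⁴.
Radius of gyration: k = √(I/A) = √(1693.2 / 62.2) = 5.2175 cm.

k_x ≈ 5.22 cm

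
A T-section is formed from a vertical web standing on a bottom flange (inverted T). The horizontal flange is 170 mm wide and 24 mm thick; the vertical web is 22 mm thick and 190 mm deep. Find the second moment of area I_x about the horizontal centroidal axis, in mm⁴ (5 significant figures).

I_x ≈ 3.6409 × 10⁷ mm⁴

Decompose the section into non-overlapping parts with the origin at the bottom-left of its bounding rectangle.
Flange: 170 × 24, A = 4 080 mm², y = 12 mm, Ī = 195 840 mm⁴.
Web: 22 × 190, A = 4 180 mm², y = 119 mm, Ī = 12 574 833 mm⁴.
Centroid: ȳ = ΣA·y / ΣA = 66.1477 mm.
Transfer each piece to the horizontal centroidal axis using Ī + A·d² with d = y − 66.1477:
  flange: d = -54.1477 mm → contributes +12 158 291 mm⁴
  web: d = 52.8523 mm → contributes +24 251 102 mm⁴
Total I = 36 409 393 mm⁴.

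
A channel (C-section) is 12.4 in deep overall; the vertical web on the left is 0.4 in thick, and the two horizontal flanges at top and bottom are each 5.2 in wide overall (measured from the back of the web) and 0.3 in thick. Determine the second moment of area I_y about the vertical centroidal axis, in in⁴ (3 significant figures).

I_y ≈ 17.9 in⁴

Decompose the section into non-overlapping parts with the origin at the bottom-left of its bounding rectangle.
Web: 0.4 × 12.4, A = 4.96 in², x = 0.2 in, Ī = 0.066133 in⁴.
Top flange (beyond web): 4.8 × 0.3, A = 1.44 in², x = 2.8 in, Ī = 2.7648 in⁴.
Bottom flange (beyond web): 4.8 × 0.3, A = 1.44 in², x = 2.8 in, Ī = 2.7648 in⁴.
Centroid: x̄ = ΣA·x / ΣA = 1.1551 in.
Transfer each piece to the vertical centroidal axis using Ī + A·d² with d = x − 1.1551:
  web: d = -0.9551 in → contributes +4.5907 in⁴
  top flange (beyond web): d = 1.6449 in → contributes +6.661 in⁴
  bottom flange (beyond web): d = 1.6449 in → contributes +6.661 in⁴
Total I = 17.913 in⁴.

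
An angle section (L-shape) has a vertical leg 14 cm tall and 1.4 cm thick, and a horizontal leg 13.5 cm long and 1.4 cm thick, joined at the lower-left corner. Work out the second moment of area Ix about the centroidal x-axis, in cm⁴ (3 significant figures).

Ix ≈ 684 cm⁴

Treat the section as a set of non-overlapping primitives; coordinates are from the bounding-box lower-left.
Vertical leg: 1.4 × 14, A = 19.6 cm², y = 7 cm, Ī = 320.13 cm⁴.
Horizontal leg (remainder): 12.1 × 1.4, A = 16.94 cm², y = 0.7 cm, Ī = 2.7669 cm⁴.
Centroid: ȳ = ΣA·y / ΣA = 4.0793 cm.
Transfer each piece to the centroidal x-axis using Ī + A·d² with d = y − 4.0793:
  vertical leg: d = 2.9207 cm → contributes +487.33 cm⁴
  horizontal leg (remainder): d = -3.3793 cm → contributes +196.22 cm⁴
Total I = 683.55 cm⁴.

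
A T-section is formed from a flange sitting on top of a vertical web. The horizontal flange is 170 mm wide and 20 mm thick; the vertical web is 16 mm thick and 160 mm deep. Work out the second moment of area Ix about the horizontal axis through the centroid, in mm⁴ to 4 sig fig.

Decompose the section into non-overlapping parts with the origin at the bottom-left of its bounding rectangle.
Flange: 170 × 20, A = 3 400 mm², y = 170 mm, Ī = 113 333 mm⁴.
Web: 16 × 160, A = 2 560 mm², y = 80 mm, Ī = 5 461 333 mm⁴.
Centroid: ȳ = ΣA·y / ΣA = 131.342 mm.
Transfer each piece to the horizontal axis through the centroid using Ī + A·d² with d = y − 131.342:
  flange: d = 38.6577 mm → contributes +5 194 359 mm⁴
  web: d = -51.3423 mm → contributes +12 209 570 mm⁴
Total I = 17 403 928 mm⁴.

Ix ≈ 1.740 × 10⁷ mm⁴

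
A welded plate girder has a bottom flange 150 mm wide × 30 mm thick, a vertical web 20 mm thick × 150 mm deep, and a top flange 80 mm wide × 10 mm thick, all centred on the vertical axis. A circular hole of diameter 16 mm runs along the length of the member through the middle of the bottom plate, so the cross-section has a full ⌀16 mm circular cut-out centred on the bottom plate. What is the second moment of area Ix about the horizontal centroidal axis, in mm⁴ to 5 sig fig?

Ix ≈ 3.3033 × 10⁷ mm⁴

Decompose the section into non-overlapping parts with the origin at the bottom-left of its bounding rectangle.
Bottom plate: 150 × 30, A = 4 500 mm², y = 15 mm, Ī = 337 500 mm⁴.
Web plate: 20 × 150, A = 3 000 mm², y = 105 mm, Ī = 5 625 000 mm⁴.
Top plate: 80 × 10, A = 800 mm², y = 185 mm, Ī = 6666.667 mm⁴.
Hole (subtracted): ⌀16, A = 201.0619 mm², y = 15 mm, Ī = 3216.991 mm⁴.
Centroid: ȳ = ΣA·y / ΣA = 65.13003 mm.
Transfer each piece to the horizontal centroidal axis using Ī + A·d² with d = y − 65.13003:
  bottom plate: d = -50.13003 mm → contributes +11 646 089 mm⁴
  web plate: d = 39.86997 mm → contributes +10 393 844 mm⁴
  top plate: d = 119.87 mm → contributes +11 501 715 mm⁴
  hole: d = -50.13003 mm → contributes −508489.6 mm⁴
Total I = 33 033 158 mm⁴.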